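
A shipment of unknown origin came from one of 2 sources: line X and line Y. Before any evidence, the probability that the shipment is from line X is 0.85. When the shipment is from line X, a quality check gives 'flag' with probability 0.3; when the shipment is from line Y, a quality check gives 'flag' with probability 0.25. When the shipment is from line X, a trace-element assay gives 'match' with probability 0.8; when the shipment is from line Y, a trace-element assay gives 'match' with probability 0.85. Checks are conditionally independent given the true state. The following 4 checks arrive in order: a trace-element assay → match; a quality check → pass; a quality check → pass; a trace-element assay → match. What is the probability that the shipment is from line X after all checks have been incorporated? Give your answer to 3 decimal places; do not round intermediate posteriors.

0.814

Each posterior becomes the prior for the next update.
After a trace-element assay='match': P(line X) = 0.8·0.8500 / (0.8·0.8500 + 0.85·0.1500) ≈ 0.8421
After a quality check='pass': P(line X) = 0.7·0.8421 / (0.7·0.8421 + 0.75·0.1579) ≈ 0.8327
After a quality check='pass': P(line X) = 0.7·0.8327 / (0.7·0.8327 + 0.75·0.1673) ≈ 0.8229
After a trace-element assay='match': P(line X) = 0.8·0.8229 / (0.8·0.8229 + 0.85·0.1771) ≈ 0.8139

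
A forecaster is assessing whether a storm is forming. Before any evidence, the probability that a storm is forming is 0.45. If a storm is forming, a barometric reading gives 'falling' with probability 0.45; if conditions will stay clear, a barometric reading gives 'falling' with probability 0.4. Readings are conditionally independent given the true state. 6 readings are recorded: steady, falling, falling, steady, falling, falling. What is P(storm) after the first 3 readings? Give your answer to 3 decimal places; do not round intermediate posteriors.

0.487

After 'steady': P(storm) = 0.55·0.4500 / (0.55·0.4500 + 0.6·0.5500) ≈ 0.4286
After 'falling': P(storm) = 0.45·0.4286 / (0.45·0.4286 + 0.4·0.5714) ≈ 0.4576
After 'falling': P(storm) = 0.45·0.4576 / (0.45·0.4576 + 0.4·0.5424) ≈ 0.4870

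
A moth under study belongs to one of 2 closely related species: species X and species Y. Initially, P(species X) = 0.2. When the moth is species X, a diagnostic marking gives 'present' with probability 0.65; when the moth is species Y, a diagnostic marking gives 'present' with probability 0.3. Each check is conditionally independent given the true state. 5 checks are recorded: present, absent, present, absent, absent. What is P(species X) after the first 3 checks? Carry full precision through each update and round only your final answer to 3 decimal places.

0.370

After 'present': P(species X) = 0.65·0.2000 / (0.65·0.2000 + 0.3·0.8000) ≈ 0.3514
After 'absent': P(species X) = 0.35·0.3514 / (0.35·0.3514 + 0.7·0.6486) ≈ 0.2131
After 'present': P(species X) = 0.65·0.2131 / (0.65·0.2131 + 0.3·0.7869) ≈ 0.3698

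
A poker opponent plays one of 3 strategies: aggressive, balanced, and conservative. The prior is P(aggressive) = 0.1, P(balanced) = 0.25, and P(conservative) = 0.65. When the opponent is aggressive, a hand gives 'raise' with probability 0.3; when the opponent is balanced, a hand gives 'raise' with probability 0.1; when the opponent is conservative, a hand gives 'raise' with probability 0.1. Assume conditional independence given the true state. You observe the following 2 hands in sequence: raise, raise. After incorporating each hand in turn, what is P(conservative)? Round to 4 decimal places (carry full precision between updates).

After 'raise': normaliser = 0.3·0.1000 + 0.1·0.2500 + 0.1·0.6500; P(aggressive) ≈ 0.2500, P(balanced) ≈ 0.2083, P(conservative) ≈ 0.5417
After 'raise': normaliser = 0.3·0.2500 + 0.1·0.2083 + 0.1·0.5417; P(aggressive) ≈ 0.5000, P(balanced) ≈ 0.1389, P(conservative) ≈ 0.3611

0.3611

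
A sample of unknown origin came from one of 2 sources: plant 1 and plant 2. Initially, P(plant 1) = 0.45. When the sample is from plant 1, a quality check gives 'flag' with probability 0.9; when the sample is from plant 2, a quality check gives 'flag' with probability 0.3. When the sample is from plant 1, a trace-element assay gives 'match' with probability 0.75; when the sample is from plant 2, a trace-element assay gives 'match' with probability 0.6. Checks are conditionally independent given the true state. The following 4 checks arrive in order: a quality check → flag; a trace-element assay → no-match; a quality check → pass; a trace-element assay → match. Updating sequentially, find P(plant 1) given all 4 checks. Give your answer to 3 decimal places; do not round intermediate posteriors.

0.215

Apply Bayes' rule sequentially, carrying P(plant 1) forward.
After a quality check='flag': P(plant 1) = 0.9·0.4500 / (0.9·0.4500 + 0.3·0.5500) ≈ 0.7105
After a trace-element assay='no-match': P(plant 1) = 0.25·0.7105 / (0.25·0.7105 + 0.4·0.2895) ≈ 0.6054
After a quality check='pass': P(plant 1) = 0.1·0.6054 / (0.1·0.6054 + 0.7·0.3946) ≈ 0.1798
After a trace-element assay='match': P(plant 1) = 0.75·0.1798 / (0.75·0.1798 + 0.6·0.8202) ≈ 0.2150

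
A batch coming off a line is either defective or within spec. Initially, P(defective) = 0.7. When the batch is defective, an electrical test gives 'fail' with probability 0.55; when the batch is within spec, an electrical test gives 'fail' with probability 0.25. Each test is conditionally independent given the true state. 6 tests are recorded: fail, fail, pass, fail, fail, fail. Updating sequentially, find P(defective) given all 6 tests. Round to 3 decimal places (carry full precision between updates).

0.986

After 'fail': P(defective) = 0.55·0.7000 / (0.55·0.7000 + 0.25·0.3000) ≈ 0.8370
After 'fail': P(defective) = 0.55·0.8370 / (0.55·0.8370 + 0.25·0.1630) ≈ 0.9187
After 'pass': P(defective) = 0.45·0.9187 / (0.45·0.9187 + 0.75·0.0813) ≈ 0.8714
After 'fail': P(defective) = 0.55·0.8714 / (0.55·0.8714 + 0.25·0.1286) ≈ 0.9371
After 'fail': P(defective) = 0.55·0.9371 / (0.55·0.9371 + 0.25·0.0629) ≈ 0.9704
After 'fail': P(defective) = 0.55·0.9704 / (0.55·0.9704 + 0.25·0.0296) ≈ 0.9863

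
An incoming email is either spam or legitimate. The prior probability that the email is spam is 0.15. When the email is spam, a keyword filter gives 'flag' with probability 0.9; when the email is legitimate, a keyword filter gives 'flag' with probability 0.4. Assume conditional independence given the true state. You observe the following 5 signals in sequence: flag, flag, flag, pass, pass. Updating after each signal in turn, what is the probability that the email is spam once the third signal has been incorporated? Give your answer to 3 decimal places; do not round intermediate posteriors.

After 'flag': P(spam) = 0.9·0.1500 / (0.9·0.1500 + 0.4·0.8500) ≈ 0.2842
After 'flag': P(spam) = 0.9·0.2842 / (0.9·0.2842 + 0.4·0.7158) ≈ 0.4718
After 'flag': P(spam) = 0.9·0.4718 / (0.9·0.4718 + 0.4·0.5282) ≈ 0.6678

0.668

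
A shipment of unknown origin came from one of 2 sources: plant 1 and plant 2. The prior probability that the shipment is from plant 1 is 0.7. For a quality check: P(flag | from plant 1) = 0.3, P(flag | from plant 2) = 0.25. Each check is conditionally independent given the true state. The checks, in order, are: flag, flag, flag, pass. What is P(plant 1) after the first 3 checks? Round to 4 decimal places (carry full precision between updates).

0.8013

After 'flag': P(plant 1) = 0.3·0.7000 / (0.3·0.7000 + 0.25·0.3000) ≈ 0.7368
After 'flag': P(plant 1) = 0.3·0.7368 / (0.3·0.7368 + 0.25·0.2632) ≈ 0.7706
After 'flag': P(plant 1) = 0.3·0.7706 / (0.3·0.7706 + 0.25·0.2294) ≈ 0.8013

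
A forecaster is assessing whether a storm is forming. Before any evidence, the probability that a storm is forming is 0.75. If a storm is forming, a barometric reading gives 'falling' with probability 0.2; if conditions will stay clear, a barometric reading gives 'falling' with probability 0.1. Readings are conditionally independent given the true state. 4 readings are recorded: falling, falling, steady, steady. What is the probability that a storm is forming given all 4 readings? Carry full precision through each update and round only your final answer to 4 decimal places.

0.9046

After 'falling': P(storm) = 0.2·0.7500 / (0.2·0.7500 + 0.1·0.2500) ≈ 0.8571
After 'falling': P(storm) = 0.2·0.8571 / (0.2·0.8571 + 0.1·0.1429) ≈ 0.9231
After 'steady': P(storm) = 0.8·0.9231 / (0.8·0.9231 + 0.9·0.0769) ≈ 0.9143
After 'steady': P(storm) = 0.8·0.9143 / (0.8·0.9143 + 0.9·0.0857) ≈ 0.9046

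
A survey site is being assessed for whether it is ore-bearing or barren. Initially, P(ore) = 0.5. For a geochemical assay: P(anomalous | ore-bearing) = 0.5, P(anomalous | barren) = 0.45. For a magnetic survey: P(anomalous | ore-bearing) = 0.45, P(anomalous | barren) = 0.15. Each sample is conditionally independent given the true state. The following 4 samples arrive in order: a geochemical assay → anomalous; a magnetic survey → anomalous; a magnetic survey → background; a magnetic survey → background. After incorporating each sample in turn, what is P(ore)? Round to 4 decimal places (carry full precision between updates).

0.5826

After a geochemical assay='anomalous': P(ore) = 0.5·0.5000 / (0.5·0.5000 + 0.45·0.5000) ≈ 0.5263
After a magnetic survey='anomalous': P(ore) = 0.45·0.5263 / (0.45·0.5263 + 0.15·0.4737) ≈ 0.7692
After a magnetic survey='background': P(ore) = 0.55·0.7692 / (0.55·0.7692 + 0.85·0.2308) ≈ 0.6832
After a magnetic survey='background': P(ore) = 0.55·0.6832 / (0.55·0.6832 + 0.85·0.3168) ≈ 0.5826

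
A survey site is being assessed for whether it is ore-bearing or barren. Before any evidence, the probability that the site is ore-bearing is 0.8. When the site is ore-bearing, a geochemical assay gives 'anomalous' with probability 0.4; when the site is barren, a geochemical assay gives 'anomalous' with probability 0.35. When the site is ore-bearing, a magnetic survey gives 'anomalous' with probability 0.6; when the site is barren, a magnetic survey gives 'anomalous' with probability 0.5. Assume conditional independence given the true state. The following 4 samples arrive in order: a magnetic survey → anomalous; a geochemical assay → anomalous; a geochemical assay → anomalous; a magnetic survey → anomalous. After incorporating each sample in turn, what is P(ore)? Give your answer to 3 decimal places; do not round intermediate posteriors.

After a magnetic survey='anomalous': P(ore) = 0.6·0.8000 / (0.6·0.8000 + 0.5·0.2000) ≈ 0.8276
After a geochemical assay='anomalous': P(ore) = 0.4·0.8276 / (0.4·0.8276 + 0.35·0.1724) ≈ 0.8458
After a geochemical assay='anomalous': P(ore) = 0.4·0.8458 / (0.4·0.8458 + 0.35·0.1542) ≈ 0.8624
After a magnetic survey='anomalous': P(ore) = 0.6·0.8624 / (0.6·0.8624 + 0.5·0.1376) ≈ 0.8827

0.883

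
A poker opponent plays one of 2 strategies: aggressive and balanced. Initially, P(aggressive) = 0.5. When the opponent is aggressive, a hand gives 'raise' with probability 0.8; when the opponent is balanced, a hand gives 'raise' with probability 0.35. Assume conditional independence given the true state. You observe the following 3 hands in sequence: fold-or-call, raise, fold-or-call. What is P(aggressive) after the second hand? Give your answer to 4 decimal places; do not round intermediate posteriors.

Apply Bayes' rule sequentially, carrying P(aggressive) forward.
After 'fold-or-call': P(aggressive) = 0.2·0.5000 / (0.2·0.5000 + 0.65·0.5000) ≈ 0.2353
After 'raise': P(aggressive) = 0.8·0.2353 / (0.8·0.2353 + 0.35·0.7647) ≈ 0.4129

0.4129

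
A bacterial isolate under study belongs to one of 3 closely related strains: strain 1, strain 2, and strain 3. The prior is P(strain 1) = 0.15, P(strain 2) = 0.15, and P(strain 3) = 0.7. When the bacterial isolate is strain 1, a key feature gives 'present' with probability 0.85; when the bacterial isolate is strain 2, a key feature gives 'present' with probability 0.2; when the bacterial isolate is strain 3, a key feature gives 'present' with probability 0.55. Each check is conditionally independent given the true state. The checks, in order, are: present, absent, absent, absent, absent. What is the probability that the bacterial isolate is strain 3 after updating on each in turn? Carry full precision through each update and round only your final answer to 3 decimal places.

Apply Bayes' rule sequentially, carrying P(strain 3) forward.
After 'present': normaliser = 0.85·0.1500 + 0.2·0.1500 + 0.55·0.7000; P(strain 1) ≈ 0.2350, P(strain 2) ≈ 0.0553, P(strain 3) ≈ 0.7097
After 'absent': normaliser = 0.15·0.2350 + 0.8·0.0553 + 0.45·0.7097; P(strain 1) ≈ 0.0884, P(strain 2) ≈ 0.1109, P(strain 3) ≈ 0.8007
After 'absent': normaliser = 0.15·0.0884 + 0.8·0.1109 + 0.45·0.8007; P(strain 1) ≈ 0.0287, P(strain 2) ≈ 0.1919, P(strain 3) ≈ 0.7794
After 'absent': normaliser = 0.15·0.0287 + 0.8·0.1919 + 0.45·0.7794; P(strain 1) ≈ 0.0085, P(strain 2) ≈ 0.3019, P(strain 3) ≈ 0.6896
After 'absent': normaliser = 0.15·0.0085 + 0.8·0.3019 + 0.45·0.6896; P(strain 1) ≈ 0.0023, P(strain 2) ≈ 0.4367, P(strain 3) ≈ 0.5610

0.561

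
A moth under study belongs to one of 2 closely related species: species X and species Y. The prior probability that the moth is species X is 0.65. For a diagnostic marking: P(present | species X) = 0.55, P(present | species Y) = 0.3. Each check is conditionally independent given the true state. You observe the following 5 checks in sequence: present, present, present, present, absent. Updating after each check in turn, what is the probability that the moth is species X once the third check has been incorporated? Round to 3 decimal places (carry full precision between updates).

Apply Bayes' rule sequentially, carrying P(species X) forward.
After 'present': P(species X) = 0.55·0.6500 / (0.55·0.6500 + 0.3·0.3500) ≈ 0.7730
After 'present': P(species X) = 0.55·0.7730 / (0.55·0.7730 + 0.3·0.2270) ≈ 0.8619
After 'present': P(species X) = 0.55·0.8619 / (0.55·0.8619 + 0.3·0.1381) ≈ 0.9196

0.920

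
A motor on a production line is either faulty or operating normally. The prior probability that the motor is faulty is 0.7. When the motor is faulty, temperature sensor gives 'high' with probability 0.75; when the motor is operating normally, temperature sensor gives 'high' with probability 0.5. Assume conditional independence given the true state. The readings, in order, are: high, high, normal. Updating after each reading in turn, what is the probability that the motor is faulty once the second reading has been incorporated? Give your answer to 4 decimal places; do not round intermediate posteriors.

Apply Bayes' rule sequentially, carrying P(faulty) forward.
After 'high': P(faulty) = 0.75·0.7000 / (0.75·0.7000 + 0.5·0.3000) ≈ 0.7778
After 'high': P(faulty) = 0.75·0.7778 / (0.75·0.7778 + 0.5·0.2222) ≈ 0.8400

0.8400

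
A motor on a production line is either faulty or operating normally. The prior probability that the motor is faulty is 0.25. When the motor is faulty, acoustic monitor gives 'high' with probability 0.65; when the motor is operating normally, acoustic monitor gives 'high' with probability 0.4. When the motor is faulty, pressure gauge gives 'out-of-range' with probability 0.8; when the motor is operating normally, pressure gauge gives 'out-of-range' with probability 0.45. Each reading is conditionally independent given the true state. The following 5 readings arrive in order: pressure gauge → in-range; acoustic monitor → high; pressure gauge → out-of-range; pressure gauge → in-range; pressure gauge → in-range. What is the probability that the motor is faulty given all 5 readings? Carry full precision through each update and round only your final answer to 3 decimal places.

After pressure gauge='in-range': P(faulty) = 0.2·0.2500 / (0.2·0.2500 + 0.55·0.7500) ≈ 0.1081
After acoustic monitor='high': P(faulty) = 0.65·0.1081 / (0.65·0.1081 + 0.4·0.8919) ≈ 0.1646
After pressure gauge='out-of-range': P(faulty) = 0.8·0.1646 / (0.8·0.1646 + 0.45·0.8354) ≈ 0.2594
After pressure gauge='in-range': P(faulty) = 0.2·0.2594 / (0.2·0.2594 + 0.55·0.7406) ≈ 0.1130
After pressure gauge='in-range': P(faulty) = 0.2·0.1130 / (0.2·0.1130 + 0.55·0.8870) ≈ 0.0443

0.044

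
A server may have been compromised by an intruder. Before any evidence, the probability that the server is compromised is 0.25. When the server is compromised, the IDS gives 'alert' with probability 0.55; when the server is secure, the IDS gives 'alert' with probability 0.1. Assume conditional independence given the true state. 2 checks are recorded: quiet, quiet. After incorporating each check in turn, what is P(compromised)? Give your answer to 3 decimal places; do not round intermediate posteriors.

0.077

After 'quiet': P(compromised) = 0.45·0.2500 / (0.45·0.2500 + 0.9·0.7500) ≈ 0.1429
After 'quiet': P(compromised) = 0.45·0.1429 / (0.45·0.1429 + 0.9·0.8571) ≈ 0.0769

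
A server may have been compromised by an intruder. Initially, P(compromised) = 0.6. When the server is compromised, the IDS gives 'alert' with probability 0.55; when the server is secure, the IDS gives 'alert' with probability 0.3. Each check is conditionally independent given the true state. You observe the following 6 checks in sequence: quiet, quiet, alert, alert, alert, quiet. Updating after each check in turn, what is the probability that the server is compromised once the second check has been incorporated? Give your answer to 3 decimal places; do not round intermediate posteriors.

After 'quiet': P(compromised) = 0.45·0.6000 / (0.45·0.6000 + 0.7·0.4000) ≈ 0.4909
After 'quiet': P(compromised) = 0.45·0.4909 / (0.45·0.4909 + 0.7·0.5091) ≈ 0.3827

0.383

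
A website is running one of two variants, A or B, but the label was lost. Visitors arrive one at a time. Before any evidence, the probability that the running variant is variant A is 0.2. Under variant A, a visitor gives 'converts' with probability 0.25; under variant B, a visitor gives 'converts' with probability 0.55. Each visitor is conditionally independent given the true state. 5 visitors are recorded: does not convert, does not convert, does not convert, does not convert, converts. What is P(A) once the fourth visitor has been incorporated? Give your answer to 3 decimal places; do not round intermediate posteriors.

Apply Bayes' rule sequentially, carrying P(A) forward.
After 'does not convert': P(A) = 0.75·0.2000 / (0.75·0.2000 + 0.45·0.8000) ≈ 0.2941
After 'does not convert': P(A) = 0.75·0.2941 / (0.75·0.2941 + 0.45·0.7059) ≈ 0.4098
After 'does not convert': P(A) = 0.75·0.4098 / (0.75·0.4098 + 0.45·0.5902) ≈ 0.5365
After 'does not convert': P(A) = 0.75·0.5365 / (0.75·0.5365 + 0.45·0.4635) ≈ 0.6586

0.659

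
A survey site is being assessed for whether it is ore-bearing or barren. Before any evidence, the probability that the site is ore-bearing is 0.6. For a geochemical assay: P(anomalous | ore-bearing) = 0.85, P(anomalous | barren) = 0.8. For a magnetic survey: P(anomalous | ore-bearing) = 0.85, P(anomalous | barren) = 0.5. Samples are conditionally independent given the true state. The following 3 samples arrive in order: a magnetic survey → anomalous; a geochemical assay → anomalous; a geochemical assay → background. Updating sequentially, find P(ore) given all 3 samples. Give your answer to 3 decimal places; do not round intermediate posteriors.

Each posterior becomes the prior for the next update.
After a magnetic survey='anomalous': P(ore) = 0.85·0.6000 / (0.85·0.6000 + 0.5·0.4000) ≈ 0.7183
After a geochemical assay='anomalous': P(ore) = 0.85·0.7183 / (0.85·0.7183 + 0.8·0.2817) ≈ 0.7304
After a geochemical assay='background': P(ore) = 0.15·0.7304 / (0.15·0.7304 + 0.2·0.2696) ≈ 0.6702

0.670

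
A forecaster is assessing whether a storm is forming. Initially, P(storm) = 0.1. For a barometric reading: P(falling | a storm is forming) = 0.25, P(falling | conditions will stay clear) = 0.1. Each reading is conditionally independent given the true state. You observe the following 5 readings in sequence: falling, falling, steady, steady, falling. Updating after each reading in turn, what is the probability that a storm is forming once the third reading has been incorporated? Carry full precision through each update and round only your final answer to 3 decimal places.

Each posterior becomes the prior for the next update.
After 'falling': P(storm) = 0.25·0.1000 / (0.25·0.1000 + 0.1·0.9000) ≈ 0.2174
After 'falling': P(storm) = 0.25·0.2174 / (0.25·0.2174 + 0.1·0.7826) ≈ 0.4098
After 'steady': P(storm) = 0.75·0.4098 / (0.75·0.4098 + 0.9·0.5902) ≈ 0.3666

0.367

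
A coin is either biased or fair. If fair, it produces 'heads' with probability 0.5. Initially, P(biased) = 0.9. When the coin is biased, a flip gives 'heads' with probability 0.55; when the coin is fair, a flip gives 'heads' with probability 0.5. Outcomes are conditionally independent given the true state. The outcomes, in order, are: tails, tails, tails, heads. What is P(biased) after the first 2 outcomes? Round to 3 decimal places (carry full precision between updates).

0.879

After 'tails': P(biased) = 0.45·0.9000 / (0.45·0.9000 + 0.5·0.1000) ≈ 0.8901
After 'tails': P(biased) = 0.45·0.8901 / (0.45·0.8901 + 0.5·0.1099) ≈ 0.8794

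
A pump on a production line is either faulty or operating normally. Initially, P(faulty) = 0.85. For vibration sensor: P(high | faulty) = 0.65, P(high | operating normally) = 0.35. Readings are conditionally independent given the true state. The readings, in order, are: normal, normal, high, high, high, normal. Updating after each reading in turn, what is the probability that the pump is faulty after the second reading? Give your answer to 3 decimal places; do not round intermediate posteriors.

0.622

After 'normal': P(faulty) = 0.35·0.8500 / (0.35·0.8500 + 0.65·0.1500) ≈ 0.7532
After 'normal': P(faulty) = 0.35·0.7532 / (0.35·0.7532 + 0.65·0.2468) ≈ 0.6216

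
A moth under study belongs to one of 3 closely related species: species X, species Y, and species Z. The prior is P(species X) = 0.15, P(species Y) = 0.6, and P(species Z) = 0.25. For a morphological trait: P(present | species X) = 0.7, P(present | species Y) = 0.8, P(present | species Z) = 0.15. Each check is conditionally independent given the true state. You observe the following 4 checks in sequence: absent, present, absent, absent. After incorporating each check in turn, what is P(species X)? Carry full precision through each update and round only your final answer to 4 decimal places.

Each posterior becomes the prior for the next update.
After 'absent': normaliser = 0.3·0.1500 + 0.2·0.6000 + 0.85·0.2500; P(species X) ≈ 0.1192, P(species Y) ≈ 0.3179, P(species Z) ≈ 0.5629
After 'present': normaliser = 0.7·0.1192 + 0.8·0.3179 + 0.15·0.5629; P(species X) ≈ 0.1976, P(species Y) ≈ 0.6024, P(species Z) ≈ 0.2000
After 'absent': normaliser = 0.3·0.1976 + 0.2·0.6024 + 0.85·0.2000; P(species X) ≈ 0.1695, P(species Y) ≈ 0.3444, P(species Z) ≈ 0.4860
After 'absent': normaliser = 0.3·0.1695 + 0.2·0.3444 + 0.85·0.4860; P(species X) ≈ 0.0954, P(species Y) ≈ 0.1293, P(species Z) ≈ 0.7753

0.0954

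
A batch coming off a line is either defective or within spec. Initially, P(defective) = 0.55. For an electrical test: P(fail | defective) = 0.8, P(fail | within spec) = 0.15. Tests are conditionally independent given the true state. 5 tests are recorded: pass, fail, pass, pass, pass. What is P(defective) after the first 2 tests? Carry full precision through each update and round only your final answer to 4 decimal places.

0.6053

After 'pass': P(defective) = 0.2·0.5500 / (0.2·0.5500 + 0.85·0.4500) ≈ 0.2234
After 'fail': P(defective) = 0.8·0.2234 / (0.8·0.2234 + 0.15·0.7766) ≈ 0.6053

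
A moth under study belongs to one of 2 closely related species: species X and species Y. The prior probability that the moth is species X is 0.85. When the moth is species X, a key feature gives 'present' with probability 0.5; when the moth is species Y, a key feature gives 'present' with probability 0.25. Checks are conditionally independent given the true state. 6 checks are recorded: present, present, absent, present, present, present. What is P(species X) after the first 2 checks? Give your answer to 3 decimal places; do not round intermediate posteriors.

0.958

After 'present': P(species X) = 0.5·0.8500 / (0.5·0.8500 + 0.25·0.1500) ≈ 0.9189
After 'present': P(species X) = 0.5·0.9189 / (0.5·0.9189 + 0.25·0.0811) ≈ 0.9577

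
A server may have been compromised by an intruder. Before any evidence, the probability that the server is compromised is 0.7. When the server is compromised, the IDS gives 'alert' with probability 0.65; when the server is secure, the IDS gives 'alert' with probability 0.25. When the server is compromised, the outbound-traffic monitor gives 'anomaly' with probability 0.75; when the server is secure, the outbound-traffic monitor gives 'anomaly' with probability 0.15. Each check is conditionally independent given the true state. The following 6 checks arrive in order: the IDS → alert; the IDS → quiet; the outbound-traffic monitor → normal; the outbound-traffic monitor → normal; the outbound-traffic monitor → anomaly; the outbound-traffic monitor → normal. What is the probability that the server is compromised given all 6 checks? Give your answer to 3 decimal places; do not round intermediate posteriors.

After the IDS='alert': P(compromised) = 0.65·0.7000 / (0.65·0.7000 + 0.25·0.3000) ≈ 0.8585
After the IDS='quiet': P(compromised) = 0.35·0.8585 / (0.35·0.8585 + 0.75·0.1415) ≈ 0.7390
After the outbound-traffic monitor='normal': P(compromised) = 0.25·0.7390 / (0.25·0.7390 + 0.85·0.2610) ≈ 0.4544
After the outbound-traffic monitor='normal': P(compromised) = 0.25·0.4544 / (0.25·0.4544 + 0.85·0.5456) ≈ 0.1967
After the outbound-traffic monitor='anomaly': P(compromised) = 0.75·0.1967 / (0.75·0.1967 + 0.15·0.8033) ≈ 0.5505
After the outbound-traffic monitor='normal': P(compromised) = 0.25·0.5505 / (0.25·0.5505 + 0.85·0.4495) ≈ 0.2648

0.265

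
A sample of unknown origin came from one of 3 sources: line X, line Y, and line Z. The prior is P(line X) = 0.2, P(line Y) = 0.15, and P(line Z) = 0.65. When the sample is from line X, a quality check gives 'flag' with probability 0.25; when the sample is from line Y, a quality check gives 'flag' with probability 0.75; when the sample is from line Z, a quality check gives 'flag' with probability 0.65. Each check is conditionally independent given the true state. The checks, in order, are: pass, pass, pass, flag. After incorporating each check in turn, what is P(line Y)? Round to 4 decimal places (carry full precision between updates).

After 'pass': normaliser = 0.75·0.2000 + 0.25·0.1500 + 0.35·0.6500; P(line X) ≈ 0.3614, P(line Y) ≈ 0.0904, P(line Z) ≈ 0.5482
After 'pass': normaliser = 0.75·0.3614 + 0.25·0.0904 + 0.35·0.5482; P(line X) ≈ 0.5583, P(line Y) ≈ 0.0465, P(line Z) ≈ 0.3952
After 'pass': normaliser = 0.75·0.5583 + 0.25·0.0465 + 0.35·0.3952; P(line X) ≈ 0.7363, P(line Y) ≈ 0.0205, P(line Z) ≈ 0.2432
After 'flag': normaliser = 0.25·0.7363 + 0.75·0.0205 + 0.65·0.2432; P(line X) ≈ 0.5149, P(line Y) ≈ 0.0429, P(line Z) ≈ 0.4422

0.0429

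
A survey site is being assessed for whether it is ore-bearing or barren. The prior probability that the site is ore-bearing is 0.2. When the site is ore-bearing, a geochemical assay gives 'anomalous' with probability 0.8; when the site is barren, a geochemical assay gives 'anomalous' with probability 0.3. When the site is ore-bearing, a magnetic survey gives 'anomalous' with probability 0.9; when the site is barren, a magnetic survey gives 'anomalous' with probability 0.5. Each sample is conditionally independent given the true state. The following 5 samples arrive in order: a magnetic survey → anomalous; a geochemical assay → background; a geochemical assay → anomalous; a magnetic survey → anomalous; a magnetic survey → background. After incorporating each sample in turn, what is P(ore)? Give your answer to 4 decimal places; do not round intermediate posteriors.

0.1099

Apply Bayes' rule sequentially, carrying P(ore) forward.
After a magnetic survey='anomalous': P(ore) = 0.9·0.2000 / (0.9·0.2000 + 0.5·0.8000) ≈ 0.3103
After a geochemical assay='background': P(ore) = 0.2·0.3103 / (0.2·0.3103 + 0.7·0.6897) ≈ 0.1139
After a geochemical assay='anomalous': P(ore) = 0.8·0.1139 / (0.8·0.1139 + 0.3·0.8861) ≈ 0.2553
After a magnetic survey='anomalous': P(ore) = 0.9·0.2553 / (0.9·0.2553 + 0.5·0.7447) ≈ 0.3816
After a magnetic survey='background': P(ore) = 0.1·0.3816 / (0.1·0.3816 + 0.5·0.6184) ≈ 0.1099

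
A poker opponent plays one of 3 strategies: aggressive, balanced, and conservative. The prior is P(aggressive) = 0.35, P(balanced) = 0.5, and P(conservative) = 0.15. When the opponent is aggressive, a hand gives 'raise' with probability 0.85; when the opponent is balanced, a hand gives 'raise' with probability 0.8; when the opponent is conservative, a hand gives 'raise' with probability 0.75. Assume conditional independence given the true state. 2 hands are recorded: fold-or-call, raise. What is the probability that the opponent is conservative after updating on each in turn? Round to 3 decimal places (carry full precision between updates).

0.184

After 'fold-or-call': normaliser = 0.15·0.3500 + 0.2·0.5000 + 0.25·0.1500; P(aggressive) ≈ 0.2763, P(balanced) ≈ 0.5263, P(conservative) ≈ 0.1974
After 'raise': normaliser = 0.85·0.2763 + 0.8·0.5263 + 0.75·0.1974; P(aggressive) ≈ 0.2921, P(balanced) ≈ 0.5237, P(conservative) ≈ 0.1841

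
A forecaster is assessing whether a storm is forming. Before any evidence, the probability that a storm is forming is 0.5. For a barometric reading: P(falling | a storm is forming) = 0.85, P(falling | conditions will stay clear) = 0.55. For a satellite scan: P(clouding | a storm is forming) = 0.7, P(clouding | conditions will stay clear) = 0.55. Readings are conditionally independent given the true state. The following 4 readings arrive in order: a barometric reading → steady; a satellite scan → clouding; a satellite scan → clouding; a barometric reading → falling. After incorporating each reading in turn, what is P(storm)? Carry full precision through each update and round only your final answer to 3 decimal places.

0.455

After a barometric reading='steady': P(storm) = 0.15·0.5000 / (0.15·0.5000 + 0.45·0.5000) ≈ 0.2500
After a satellite scan='clouding': P(storm) = 0.7·0.2500 / (0.7·0.2500 + 0.55·0.7500) ≈ 0.2979
After a satellite scan='clouding': P(storm) = 0.7·0.2979 / (0.7·0.2979 + 0.55·0.7021) ≈ 0.3506
After a barometric reading='falling': P(storm) = 0.85·0.3506 / (0.85·0.3506 + 0.55·0.6494) ≈ 0.4549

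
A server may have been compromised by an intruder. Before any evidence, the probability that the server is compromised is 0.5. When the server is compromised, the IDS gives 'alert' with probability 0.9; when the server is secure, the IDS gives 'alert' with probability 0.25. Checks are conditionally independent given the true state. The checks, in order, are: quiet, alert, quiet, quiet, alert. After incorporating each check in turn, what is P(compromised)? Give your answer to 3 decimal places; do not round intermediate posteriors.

After 'quiet': P(compromised) = 0.1·0.5000 / (0.1·0.5000 + 0.75·0.5000) ≈ 0.1176
After 'alert': P(compromised) = 0.9·0.1176 / (0.9·0.1176 + 0.25·0.8824) ≈ 0.3243
After 'quiet': P(compromised) = 0.1·0.3243 / (0.1·0.3243 + 0.75·0.6757) ≈ 0.0602
After 'quiet': P(compromised) = 0.1·0.0602 / (0.1·0.0602 + 0.75·0.9398) ≈ 0.0085
After 'alert': P(compromised) = 0.9·0.0085 / (0.9·0.0085 + 0.25·0.9915) ≈ 0.0298

0.030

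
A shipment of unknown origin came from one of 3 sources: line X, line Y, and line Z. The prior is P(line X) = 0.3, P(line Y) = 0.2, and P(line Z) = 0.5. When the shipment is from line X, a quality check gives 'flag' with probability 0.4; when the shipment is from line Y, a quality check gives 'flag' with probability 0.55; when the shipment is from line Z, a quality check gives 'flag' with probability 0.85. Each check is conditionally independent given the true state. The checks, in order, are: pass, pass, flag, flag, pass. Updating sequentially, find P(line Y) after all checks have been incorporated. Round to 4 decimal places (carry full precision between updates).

0.3224

Apply Bayes' rule sequentially, carrying P(line Y) forward.
After 'pass': normaliser = 0.6·0.3000 + 0.45·0.2000 + 0.15·0.5000; P(line X) ≈ 0.5217, P(line Y) ≈ 0.2609, P(line Z) ≈ 0.2174
After 'pass': normaliser = 0.6·0.5217 + 0.45·0.2609 + 0.15·0.2174; P(line X) ≈ 0.6761, P(line Y) ≈ 0.2535, P(line Z) ≈ 0.0704
After 'flag': normaliser = 0.4·0.6761 + 0.55·0.2535 + 0.85·0.0704; P(line X) ≈ 0.5757, P(line Y) ≈ 0.2969, P(line Z) ≈ 0.1274
After 'flag': normaliser = 0.4·0.5757 + 0.55·0.2969 + 0.85·0.1274; P(line X) ≈ 0.4588, P(line Y) ≈ 0.3253, P(line Z) ≈ 0.2158
After 'pass': normaliser = 0.6·0.4588 + 0.45·0.3253 + 0.15·0.2158; P(line X) ≈ 0.6063, P(line Y) ≈ 0.3224, P(line Z) ≈ 0.0713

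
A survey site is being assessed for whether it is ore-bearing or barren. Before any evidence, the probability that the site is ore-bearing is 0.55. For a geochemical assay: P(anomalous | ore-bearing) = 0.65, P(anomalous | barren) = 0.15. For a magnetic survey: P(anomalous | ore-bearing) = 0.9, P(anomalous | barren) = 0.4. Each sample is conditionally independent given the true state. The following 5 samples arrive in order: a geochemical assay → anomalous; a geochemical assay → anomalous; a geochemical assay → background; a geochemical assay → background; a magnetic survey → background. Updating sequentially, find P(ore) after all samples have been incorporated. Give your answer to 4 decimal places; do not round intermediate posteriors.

0.3934

After a geochemical assay='anomalous': P(ore) = 0.65·0.5500 / (0.65·0.5500 + 0.15·0.4500) ≈ 0.8412
After a geochemical assay='anomalous': P(ore) = 0.65·0.8412 / (0.65·0.8412 + 0.15·0.1588) ≈ 0.9582
After a geochemical assay='background': P(ore) = 0.35·0.9582 / (0.35·0.9582 + 0.85·0.0418) ≈ 0.9043
After a geochemical assay='background': P(ore) = 0.35·0.9043 / (0.35·0.9043 + 0.85·0.0957) ≈ 0.7956
After a magnetic survey='background': P(ore) = 0.1·0.7956 / (0.1·0.7956 + 0.6·0.2044) ≈ 0.3934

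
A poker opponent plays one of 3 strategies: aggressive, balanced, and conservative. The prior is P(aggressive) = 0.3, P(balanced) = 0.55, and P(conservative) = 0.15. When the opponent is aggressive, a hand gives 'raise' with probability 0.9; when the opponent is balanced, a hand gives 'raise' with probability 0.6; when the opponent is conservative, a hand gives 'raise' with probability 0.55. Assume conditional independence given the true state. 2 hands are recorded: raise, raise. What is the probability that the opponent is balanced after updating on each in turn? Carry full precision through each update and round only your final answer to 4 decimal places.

0.4071

After 'raise': normaliser = 0.9·0.3000 + 0.6·0.5500 + 0.55·0.1500; P(aggressive) ≈ 0.3956, P(balanced) ≈ 0.4835, P(conservative) ≈ 0.1209
After 'raise': normaliser = 0.9·0.3956 + 0.6·0.4835 + 0.55·0.1209; P(aggressive) ≈ 0.4996, P(balanced) ≈ 0.4071, P(conservative) ≈ 0.0933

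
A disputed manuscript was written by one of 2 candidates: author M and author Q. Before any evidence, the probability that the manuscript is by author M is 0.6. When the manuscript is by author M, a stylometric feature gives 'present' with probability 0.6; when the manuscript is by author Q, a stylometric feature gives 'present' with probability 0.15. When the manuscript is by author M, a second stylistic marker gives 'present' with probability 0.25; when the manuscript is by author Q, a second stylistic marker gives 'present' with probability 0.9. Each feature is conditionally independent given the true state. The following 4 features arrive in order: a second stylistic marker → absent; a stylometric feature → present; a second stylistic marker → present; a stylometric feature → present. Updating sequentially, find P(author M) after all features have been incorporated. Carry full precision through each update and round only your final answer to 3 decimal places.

After a second stylistic marker='absent': P(author M) = 0.75·0.6000 / (0.75·0.6000 + 0.1·0.4000) ≈ 0.9184
After a stylometric feature='present': P(author M) = 0.6·0.9184 / (0.6·0.9184 + 0.15·0.0816) ≈ 0.9783
After a second stylistic marker='present': P(author M) = 0.25·0.9783 / (0.25·0.9783 + 0.9·0.0217) ≈ 0.9259
After a stylometric feature='present': P(author M) = 0.6·0.9259 / (0.6·0.9259 + 0.15·0.0741) ≈ 0.9804

0.980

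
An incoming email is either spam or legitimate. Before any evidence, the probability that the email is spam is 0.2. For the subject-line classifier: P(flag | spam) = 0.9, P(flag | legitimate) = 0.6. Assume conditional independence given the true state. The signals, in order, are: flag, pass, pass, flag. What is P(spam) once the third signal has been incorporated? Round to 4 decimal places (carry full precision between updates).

Each posterior becomes the prior for the next update.
After 'flag': P(spam) = 0.9·0.2000 / (0.9·0.2000 + 0.6·0.8000) ≈ 0.2727
After 'pass': P(spam) = 0.1·0.2727 / (0.1·0.2727 + 0.4·0.7273) ≈ 0.0857
After 'pass': P(spam) = 0.1·0.0857 / (0.1·0.0857 + 0.4·0.9143) ≈ 0.0229

0.0229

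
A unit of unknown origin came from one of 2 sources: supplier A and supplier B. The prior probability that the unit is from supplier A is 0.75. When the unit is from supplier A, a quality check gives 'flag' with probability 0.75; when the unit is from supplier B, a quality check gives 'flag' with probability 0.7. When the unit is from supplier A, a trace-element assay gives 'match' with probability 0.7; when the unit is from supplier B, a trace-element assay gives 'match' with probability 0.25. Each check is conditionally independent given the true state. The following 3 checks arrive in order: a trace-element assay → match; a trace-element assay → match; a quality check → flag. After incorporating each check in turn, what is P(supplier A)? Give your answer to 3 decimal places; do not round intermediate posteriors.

Apply Bayes' rule sequentially, carrying P(supplier A) forward.
After a trace-element assay='match': P(supplier A) = 0.7·0.7500 / (0.7·0.7500 + 0.25·0.2500) ≈ 0.8936
After a trace-element assay='match': P(supplier A) = 0.7·0.8936 / (0.7·0.8936 + 0.25·0.1064) ≈ 0.9592
After a quality check='flag': P(supplier A) = 0.75·0.9592 / (0.75·0.9592 + 0.7·0.0408) ≈ 0.9618

0.962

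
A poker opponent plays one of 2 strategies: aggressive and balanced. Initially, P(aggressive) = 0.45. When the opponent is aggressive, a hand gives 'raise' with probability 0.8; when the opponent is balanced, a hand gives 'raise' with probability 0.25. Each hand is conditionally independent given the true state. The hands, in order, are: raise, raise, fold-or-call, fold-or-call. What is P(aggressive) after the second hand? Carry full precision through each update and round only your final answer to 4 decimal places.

0.8934

Apply Bayes' rule sequentially, carrying P(aggressive) forward.
After 'raise': P(aggressive) = 0.8·0.4500 / (0.8·0.4500 + 0.25·0.5500) ≈ 0.7236
After 'raise': P(aggressive) = 0.8·0.7236 / (0.8·0.7236 + 0.25·0.2764) ≈ 0.8934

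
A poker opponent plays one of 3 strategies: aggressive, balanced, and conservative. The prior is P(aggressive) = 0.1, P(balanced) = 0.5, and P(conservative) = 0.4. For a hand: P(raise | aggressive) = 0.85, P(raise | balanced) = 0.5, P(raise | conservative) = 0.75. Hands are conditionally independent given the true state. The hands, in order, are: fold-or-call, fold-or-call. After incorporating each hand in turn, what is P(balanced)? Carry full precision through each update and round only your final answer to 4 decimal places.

After 'fold-or-call': normaliser = 0.15·0.1000 + 0.5·0.5000 + 0.25·0.4000; P(aggressive) ≈ 0.0411, P(balanced) ≈ 0.6849, P(conservative) ≈ 0.2740
After 'fold-or-call': normaliser = 0.15·0.0411 + 0.5·0.6849 + 0.25·0.2740; P(aggressive) ≈ 0.0148, P(balanced) ≈ 0.8210, P(conservative) ≈ 0.1642

0.8210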